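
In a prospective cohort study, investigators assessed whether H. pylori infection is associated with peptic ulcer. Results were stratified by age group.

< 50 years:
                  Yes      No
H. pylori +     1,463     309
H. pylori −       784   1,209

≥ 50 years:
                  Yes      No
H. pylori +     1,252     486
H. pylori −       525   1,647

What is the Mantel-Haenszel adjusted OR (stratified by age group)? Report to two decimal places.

7.69

OR_MH = Σ(aᵢdᵢ/nᵢ) / Σ(bᵢcᵢ/nᵢ), where nᵢ is the stratum total.
Stratum 1 (< 50 years): n = 3765; a·d/n = 1463·1209/3765 = 469.7920; b·c/n = 309·784/3765 = 64.3442
Stratum 2 (≥ 50 years): n = 3910; a·d/n = 1252·1647/3910 = 527.3770; b·c/n = 486·525/3910 = 65.2558
OR_MH = (469.7920 + 527.3770) / (64.3442 + 65.2558) = 997.1690 / 129.6000 = 7.69421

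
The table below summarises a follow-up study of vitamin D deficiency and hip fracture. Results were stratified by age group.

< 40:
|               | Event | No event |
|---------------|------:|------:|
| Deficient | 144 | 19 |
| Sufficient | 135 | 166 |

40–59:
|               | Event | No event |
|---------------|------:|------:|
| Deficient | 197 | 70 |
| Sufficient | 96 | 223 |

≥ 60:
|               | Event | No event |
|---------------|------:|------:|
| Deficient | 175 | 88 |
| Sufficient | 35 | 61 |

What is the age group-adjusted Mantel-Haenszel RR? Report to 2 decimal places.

2.12

RR_MH = Σ(aᵢ·n₀ᵢ/nᵢ) / Σ(cᵢ·n₁ᵢ/nᵢ), with n₁ᵢ = aᵢ+bᵢ (exposed), n₀ᵢ = cᵢ+dᵢ (unexposed), nᵢ = n₁ᵢ+n₀ᵢ.
Stratum 1 (< 40): n₁ = 163, n₀ = 301, n = 464; a·n₀/n = 144·301/464 = 93.4138; c·n₁/n = 135·163/464 = 47.4246
Stratum 2 (40–59): n₁ = 267, n₀ = 319, n = 586; a·n₀/n = 197·319/586 = 107.2406; c·n₁/n = 96·267/586 = 43.7406
Stratum 3 (≥ 60): n₁ = 263, n₀ = 96, n = 359; a·n₀/n = 175·96/359 = 46.7967; c·n₁/n = 35·263/359 = 25.6407
RR_MH = (93.4138 + 107.2406 + 46.7967) / (47.4246 + 43.7406 + 25.6407) = 247.4511 / 116.8059 = 2.11848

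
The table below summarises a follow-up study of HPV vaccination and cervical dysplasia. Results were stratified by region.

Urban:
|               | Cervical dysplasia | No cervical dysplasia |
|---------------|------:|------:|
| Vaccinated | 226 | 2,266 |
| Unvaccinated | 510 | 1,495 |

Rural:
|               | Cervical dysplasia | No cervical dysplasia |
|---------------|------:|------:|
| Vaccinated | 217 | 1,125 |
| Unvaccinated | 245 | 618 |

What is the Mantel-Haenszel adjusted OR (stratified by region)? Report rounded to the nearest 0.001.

0.356

OR_MH = Σ(aᵢdᵢ/nᵢ) / Σ(bᵢcᵢ/nᵢ), where nᵢ is the stratum total.
Stratum 1 (Urban): n = 4497; a·d/n = 226·1495/4497 = 75.1323; b·c/n = 2266·510/4497 = 256.9847
Stratum 2 (Rural): n = 2205; a·d/n = 217·618/2205 = 60.8190; b·c/n = 1125·245/2205 = 125.0000
OR_MH = (75.1323 + 60.8190) / (256.9847 + 125.0000) = 135.9514 / 381.9847 = 0.35591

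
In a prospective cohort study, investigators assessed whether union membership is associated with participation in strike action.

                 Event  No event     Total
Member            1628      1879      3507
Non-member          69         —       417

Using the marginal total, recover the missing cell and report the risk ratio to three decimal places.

2.805

The missing cell is in the unexposed row: 417 − 69 = 348.
So a = 1628, b = 1879, c = 69, d = 348.
RR = [a/(a+b)] / [c/(c+d)] = (1628/3507) / (69/417) = 0.46421/0.16547 = 2.80547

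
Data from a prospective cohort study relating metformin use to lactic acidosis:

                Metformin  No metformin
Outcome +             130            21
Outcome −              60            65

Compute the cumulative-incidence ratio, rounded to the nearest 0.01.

2.80

Reading the table with exposure as columns: a = 130 (Metformin, case), b = 60 (Metformin, non-case), c = 21 (No metformin, case), d = 65.
Risk in exposed = 130/190 = 0.68421; risk in unexposed = 21/86 = 0.24419.
RR = 0.68421 / 0.24419 = 2.80201
The risk among the exposed is 2.80 times that among the unexposed.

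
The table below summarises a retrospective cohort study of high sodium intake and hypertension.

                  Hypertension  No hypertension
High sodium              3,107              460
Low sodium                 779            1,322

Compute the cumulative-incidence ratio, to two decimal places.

Cells: a = 3107, b = 460, c = 779, d = 1322.
Risk in exposed = 3107/3567 = 0.87104; risk in unexposed = 779/2101 = 0.37078.
RR = 0.87104 / 0.37078 = 2.34924
The risk among the exposed is 2.35 times that among the unexposed.

2.35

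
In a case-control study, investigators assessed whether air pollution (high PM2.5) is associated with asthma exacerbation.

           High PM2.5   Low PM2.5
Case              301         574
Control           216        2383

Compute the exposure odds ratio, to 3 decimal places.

Reading the table with exposure as columns: a = 301 (High PM2.5, case), b = 216 (High PM2.5, non-case), c = 574 (Low PM2.5, case), d = 2383.
OR = (a·d)/(b·c) = (301 × 2383) / (216 × 574) = 717283 / 123984 = 5.78529
The odds of asthma exacerbation are about 5.79 times as high in the high pm2.5 group.

5.785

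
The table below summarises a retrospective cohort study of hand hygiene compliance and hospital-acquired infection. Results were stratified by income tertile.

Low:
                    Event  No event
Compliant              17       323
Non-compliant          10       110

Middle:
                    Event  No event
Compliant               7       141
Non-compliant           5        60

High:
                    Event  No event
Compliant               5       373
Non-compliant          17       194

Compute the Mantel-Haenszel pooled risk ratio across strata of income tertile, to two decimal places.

0.38

RR_MH = Σ(aᵢ·n₀ᵢ/nᵢ) / Σ(cᵢ·n₁ᵢ/nᵢ), with n₁ᵢ = aᵢ+bᵢ (exposed), n₀ᵢ = cᵢ+dᵢ (unexposed), nᵢ = n₁ᵢ+n₀ᵢ.
Stratum 1 (Low): n₁ = 340, n₀ = 120, n = 460; a·n₀/n = 17·120/460 = 4.4348; c·n₁/n = 10·340/460 = 7.3913
Stratum 2 (Middle): n₁ = 148, n₀ = 65, n = 213; a·n₀/n = 7·65/213 = 2.1362; c·n₁/n = 5·148/213 = 3.4742
Stratum 3 (High): n₁ = 378, n₀ = 211, n = 589; a·n₀/n = 5·211/589 = 1.7912; c·n₁/n = 17·378/589 = 10.9100
RR_MH = (4.4348 + 2.1362 + 1.7912) / (7.3913 + 3.4742 + 10.9100) = 8.3621 / 21.7755 = 0.38401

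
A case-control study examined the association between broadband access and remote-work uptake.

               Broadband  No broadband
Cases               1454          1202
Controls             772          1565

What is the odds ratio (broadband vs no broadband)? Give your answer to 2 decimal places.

2.45

Reading the table with exposure as columns: a = 1454 (Broadband, case), b = 772 (Broadband, non-case), c = 1202 (No broadband, case), d = 1565.
OR = (a·d)/(b·c) = (1454 × 1565) / (772 × 1202) = 2275510 / 927944 = 2.45221
The odds of remote-work uptake are about 2.45 times as high in the broadband group.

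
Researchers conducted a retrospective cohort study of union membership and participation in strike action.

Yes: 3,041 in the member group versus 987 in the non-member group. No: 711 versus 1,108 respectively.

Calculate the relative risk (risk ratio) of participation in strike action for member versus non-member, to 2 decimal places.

From the description: a = 3041, b = 711, c = 987, d = 1108.
Risk in exposed = 3041/3752 = 0.81050; risk in unexposed = 987/2095 = 0.47112.
RR = 0.81050 / 0.47112 = 1.72036
The risk among the exposed is 1.72 times that among the unexposed.

1.72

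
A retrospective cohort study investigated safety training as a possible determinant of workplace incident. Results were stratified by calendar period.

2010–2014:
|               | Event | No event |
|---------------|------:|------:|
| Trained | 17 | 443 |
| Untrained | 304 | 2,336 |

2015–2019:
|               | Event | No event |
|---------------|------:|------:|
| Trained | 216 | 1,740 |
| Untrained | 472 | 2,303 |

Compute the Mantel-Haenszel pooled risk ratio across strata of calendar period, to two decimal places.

0.59

RR_MH = Σ(aᵢ·n₀ᵢ/nᵢ) / Σ(cᵢ·n₁ᵢ/nᵢ), with n₁ᵢ = aᵢ+bᵢ (exposed), n₀ᵢ = cᵢ+dᵢ (unexposed), nᵢ = n₁ᵢ+n₀ᵢ.
Stratum 1 (2010–2014): n₁ = 460, n₀ = 2640, n = 3100; a·n₀/n = 17·2640/3100 = 14.4774; c·n₁/n = 304·460/3100 = 45.1097
Stratum 2 (2015–2019): n₁ = 1956, n₀ = 2775, n = 4731; a·n₀/n = 216·2775/4731 = 126.6963; c·n₁/n = 472·1956/4731 = 195.1452
RR_MH = (14.4774 + 126.6963) / (45.1097 + 195.1452) = 141.1737 / 240.2549 = 0.58760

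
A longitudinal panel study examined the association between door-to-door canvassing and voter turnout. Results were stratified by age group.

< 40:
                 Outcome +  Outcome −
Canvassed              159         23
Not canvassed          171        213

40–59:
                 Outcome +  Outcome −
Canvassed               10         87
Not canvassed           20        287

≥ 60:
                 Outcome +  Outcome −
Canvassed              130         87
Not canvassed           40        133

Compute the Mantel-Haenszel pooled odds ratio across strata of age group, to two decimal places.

OR_MH = Σ(aᵢdᵢ/nᵢ) / Σ(bᵢcᵢ/nᵢ), where nᵢ is the stratum total.
Stratum 1 (< 40): n = 566; a·d/n = 159·213/566 = 59.8357; b·c/n = 23·171/566 = 6.9488
Stratum 2 (40–59): n = 404; a·d/n = 10·287/404 = 7.1040; b·c/n = 87·20/404 = 4.3069
Stratum 3 (≥ 60): n = 390; a·d/n = 130·133/390 = 44.3333; b·c/n = 87·40/390 = 8.9231
OR_MH = (59.8357 + 7.1040 + 44.3333) / (6.9488 + 4.3069 + 8.9231) = 111.2730 / 20.1788 = 5.51436

5.51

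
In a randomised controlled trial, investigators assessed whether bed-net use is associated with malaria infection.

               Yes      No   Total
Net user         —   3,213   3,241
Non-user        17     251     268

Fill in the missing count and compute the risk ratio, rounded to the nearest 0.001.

The missing cell is in the exposed row: 3241 − 3213 = 28.
So a = 28, b = 3213, c = 17, d = 251.
RR = [a/(a+b)] / [c/(c+d)] = (28/3241) / (17/268) = 0.00864/0.06343 = 0.13620

0.136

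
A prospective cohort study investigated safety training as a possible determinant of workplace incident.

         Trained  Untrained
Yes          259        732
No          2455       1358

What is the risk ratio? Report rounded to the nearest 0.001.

0.272

Reading the table with exposure as columns: a = 259 (Trained, case), b = 2455 (Trained, non-case), c = 732 (Untrained, case), d = 1358.
Risk in exposed = 259/2714 = 0.09543; risk in unexposed = 732/2090 = 0.35024.
RR = 0.09543 / 0.35024 = 0.27247
The risk is 73% lower among the exposed than among the unexposed.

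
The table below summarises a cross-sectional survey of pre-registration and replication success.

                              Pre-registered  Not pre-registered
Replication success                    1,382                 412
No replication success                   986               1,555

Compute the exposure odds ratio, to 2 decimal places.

Reading the table with exposure as columns: a = 1382 (Pre-registered, case), b = 986 (Pre-registered, non-case), c = 412 (Not pre-registered, case), d = 1555.
OR = (a·d)/(b·c) = (1382 × 1555) / (986 × 412) = 2149010 / 406232 = 5.29011
The odds of replication success are about 5.29 times as high in the pre-registered group.

5.29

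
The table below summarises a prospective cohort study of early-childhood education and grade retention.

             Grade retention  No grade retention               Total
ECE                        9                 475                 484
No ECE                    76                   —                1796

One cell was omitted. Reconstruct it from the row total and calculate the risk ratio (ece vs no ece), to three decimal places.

0.439

The missing cell is in the unexposed row: 1796 − 76 = 1720.
So a = 9, b = 475, c = 76, d = 1720.
RR = [a/(a+b)] / [c/(c+d)] = (9/484) / (76/1796) = 0.01860/0.04232 = 0.43943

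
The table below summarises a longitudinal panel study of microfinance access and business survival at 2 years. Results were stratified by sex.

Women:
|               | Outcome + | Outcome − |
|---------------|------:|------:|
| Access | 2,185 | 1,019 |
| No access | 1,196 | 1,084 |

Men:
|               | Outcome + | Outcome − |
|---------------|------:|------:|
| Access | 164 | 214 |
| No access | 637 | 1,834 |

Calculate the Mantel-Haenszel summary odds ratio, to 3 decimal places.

1.990

OR_MH = Σ(aᵢdᵢ/nᵢ) / Σ(bᵢcᵢ/nᵢ), where nᵢ is the stratum total.
Stratum 1 (Women): n = 5484; a·d/n = 2185·1084/5484 = 431.9001; b·c/n = 1019·1196/5484 = 222.2327
Stratum 2 (Men): n = 2849; a·d/n = 164·1834/2849 = 105.5725; b·c/n = 214·637/2849 = 47.8477
OR_MH = (431.9001 + 105.5725) / (222.2327 + 47.8477) = 537.4726 / 270.0803 = 1.99005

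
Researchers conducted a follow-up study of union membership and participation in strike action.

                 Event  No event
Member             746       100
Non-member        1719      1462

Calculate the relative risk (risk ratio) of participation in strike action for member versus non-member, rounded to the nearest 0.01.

Cells: a = 746, b = 100, c = 1719, d = 1462.
Risk in exposed = 746/846 = 0.88180; risk in unexposed = 1719/3181 = 0.54040.
RR = 0.88180 / 0.54040 = 1.63176
The risk among the exposed is 1.63 times that among the unexposed.

1.63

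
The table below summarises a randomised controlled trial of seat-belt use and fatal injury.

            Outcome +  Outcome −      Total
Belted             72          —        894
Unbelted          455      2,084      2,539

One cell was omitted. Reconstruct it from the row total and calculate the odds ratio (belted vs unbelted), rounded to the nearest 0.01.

0.40

The missing cell is in the exposed row: 894 − 72 = 822.
So a = 72, b = 822, c = 455, d = 2084.
OR = (a·d)/(b·c) = (72 × 2084) / (822 × 455) = 150048 / 374010 = 0.40119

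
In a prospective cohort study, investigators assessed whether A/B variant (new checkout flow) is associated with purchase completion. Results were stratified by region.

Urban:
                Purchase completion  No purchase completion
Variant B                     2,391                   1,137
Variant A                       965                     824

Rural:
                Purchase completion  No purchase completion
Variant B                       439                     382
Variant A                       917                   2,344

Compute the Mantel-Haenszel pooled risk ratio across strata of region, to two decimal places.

RR_MH = Σ(aᵢ·n₀ᵢ/nᵢ) / Σ(cᵢ·n₁ᵢ/nᵢ), with n₁ᵢ = aᵢ+bᵢ (exposed), n₀ᵢ = cᵢ+dᵢ (unexposed), nᵢ = n₁ᵢ+n₀ᵢ.
Stratum 1 (Urban): n₁ = 3528, n₀ = 1789, n = 5317; a·n₀/n = 2391·1789/5317 = 804.4948; c·n₁/n = 965·3528/5317 = 640.3084
Stratum 2 (Rural): n₁ = 821, n₀ = 3261, n = 4082; a·n₀/n = 439·3261/4082 = 350.7053; c·n₁/n = 917·821/4082 = 184.4334
RR_MH = (804.4948 + 350.7053) / (640.3084 + 184.4334) = 1155.2001 / 824.7418 = 1.40068

1.40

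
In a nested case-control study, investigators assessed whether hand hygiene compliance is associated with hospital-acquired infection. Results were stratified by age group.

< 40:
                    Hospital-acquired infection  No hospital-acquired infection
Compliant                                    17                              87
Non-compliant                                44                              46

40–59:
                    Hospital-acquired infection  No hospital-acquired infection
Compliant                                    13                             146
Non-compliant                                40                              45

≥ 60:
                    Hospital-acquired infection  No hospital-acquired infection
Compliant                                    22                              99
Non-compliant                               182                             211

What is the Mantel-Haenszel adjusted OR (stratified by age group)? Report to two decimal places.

0.20

OR_MH = Σ(aᵢdᵢ/nᵢ) / Σ(bᵢcᵢ/nᵢ), where nᵢ is the stratum total.
Stratum 1 (< 40): n = 194; a·d/n = 17·46/194 = 4.0309; b·c/n = 87·44/194 = 19.7320
Stratum 2 (40–59): n = 244; a·d/n = 13·45/244 = 2.3975; b·c/n = 146·40/244 = 23.9344
Stratum 3 (≥ 60): n = 514; a·d/n = 22·211/514 = 9.0311; b·c/n = 99·182/514 = 35.0545
OR_MH = (4.0309 + 2.3975 + 9.0311) / (19.7320 + 23.9344 + 35.0545) = 15.4596 / 78.7209 = 0.19639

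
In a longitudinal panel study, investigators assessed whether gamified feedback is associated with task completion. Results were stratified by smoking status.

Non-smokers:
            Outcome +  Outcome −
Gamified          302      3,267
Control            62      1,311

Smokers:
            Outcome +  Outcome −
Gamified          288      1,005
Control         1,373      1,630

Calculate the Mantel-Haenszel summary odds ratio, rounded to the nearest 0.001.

OR_MH = Σ(aᵢdᵢ/nᵢ) / Σ(bᵢcᵢ/nᵢ), where nᵢ is the stratum total.
Stratum 1 (Non-smokers): n = 4942; a·d/n = 302·1311/4942 = 80.1137; b·c/n = 3267·62/4942 = 40.9862
Stratum 2 (Smokers): n = 4296; a·d/n = 288·1630/4296 = 109.2737; b·c/n = 1005·1373/4296 = 321.1976
OR_MH = (80.1137 + 109.2737) / (40.9862 + 321.1976) = 189.3875 / 362.1839 = 0.52290

0.523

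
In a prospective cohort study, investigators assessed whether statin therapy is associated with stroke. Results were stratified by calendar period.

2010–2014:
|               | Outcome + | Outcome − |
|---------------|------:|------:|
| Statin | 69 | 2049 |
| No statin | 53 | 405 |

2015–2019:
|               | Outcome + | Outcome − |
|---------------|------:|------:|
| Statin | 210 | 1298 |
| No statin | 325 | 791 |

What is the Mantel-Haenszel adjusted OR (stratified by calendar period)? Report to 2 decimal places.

OR_MH = Σ(aᵢdᵢ/nᵢ) / Σ(bᵢcᵢ/nᵢ), where nᵢ is the stratum total.
Stratum 1 (2010–2014): n = 2576; a·d/n = 69·405/2576 = 10.8482; b·c/n = 2049·53/2576 = 42.1572
Stratum 2 (2015–2019): n = 2624; a·d/n = 210·791/2624 = 63.3041; b·c/n = 1298·325/2624 = 160.7660
OR_MH = (10.8482 + 63.3041) / (42.1572 + 160.7660) = 74.1523 / 202.9232 = 0.36542

0.37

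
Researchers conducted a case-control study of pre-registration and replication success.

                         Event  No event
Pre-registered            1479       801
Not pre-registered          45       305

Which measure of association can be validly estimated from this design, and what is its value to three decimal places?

Cells: a = 1479, b = 801, c = 45, d = 305.
This is a case-control study: participants were sampled on outcome status, so risks in the source population cannot be estimated directly — relative risk is not valid here. The odds ratio is the appropriate measure.
OR = (a·d)/(b·c) = (1479 × 305) / (801 × 45) = 451095 / 36045 = 12.51477

12.515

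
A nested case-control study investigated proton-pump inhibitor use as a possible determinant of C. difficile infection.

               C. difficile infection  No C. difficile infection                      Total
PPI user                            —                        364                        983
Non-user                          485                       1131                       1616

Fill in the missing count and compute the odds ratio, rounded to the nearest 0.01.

3.97

The missing cell is in the exposed row: 983 − 364 = 619.
So a = 619, b = 364, c = 485, d = 1131.
OR = (a·d)/(b·c) = (619 × 1131) / (364 × 485) = 700089 / 176540 = 3.96561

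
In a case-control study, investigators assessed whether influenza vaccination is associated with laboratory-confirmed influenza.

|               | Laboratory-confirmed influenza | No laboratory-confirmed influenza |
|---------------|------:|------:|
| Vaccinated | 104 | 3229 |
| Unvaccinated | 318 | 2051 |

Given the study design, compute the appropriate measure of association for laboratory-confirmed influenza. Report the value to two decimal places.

0.21

Cells: a = 104, b = 3229, c = 318, d = 2051.
This is a case-control study: participants were sampled on outcome status, so risks in the source population cannot be estimated directly — relative risk is not valid here. The odds ratio is the appropriate measure.
OR = (a·d)/(b·c) = (104 × 2051) / (3229 × 318) = 213304 / 1026822 = 0.20773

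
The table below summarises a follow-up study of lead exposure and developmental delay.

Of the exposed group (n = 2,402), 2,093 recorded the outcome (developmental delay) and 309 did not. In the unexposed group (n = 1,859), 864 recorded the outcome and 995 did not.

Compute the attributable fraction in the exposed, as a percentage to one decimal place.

From the description: a = 2093, b = 309, c = 864, d = 995.
Risk in exposed = 2093/2402 = 0.87136; risk in unexposed = 864/1859 = 0.46477.
RR = 0.87136/0.46477 = 1.87483
AR% = (RR − 1)/RR × 100 = (1.87483 − 1)/1.87483 × 100 = 46.6618%

46.7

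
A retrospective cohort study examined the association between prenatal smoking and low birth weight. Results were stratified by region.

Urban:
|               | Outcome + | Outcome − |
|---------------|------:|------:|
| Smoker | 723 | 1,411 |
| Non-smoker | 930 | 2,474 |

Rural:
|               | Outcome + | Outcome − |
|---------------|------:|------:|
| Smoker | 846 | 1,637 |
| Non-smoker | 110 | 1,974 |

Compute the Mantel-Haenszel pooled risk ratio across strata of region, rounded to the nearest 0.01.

1.99

RR_MH = Σ(aᵢ·n₀ᵢ/nᵢ) / Σ(cᵢ·n₁ᵢ/nᵢ), with n₁ᵢ = aᵢ+bᵢ (exposed), n₀ᵢ = cᵢ+dᵢ (unexposed), nᵢ = n₁ᵢ+n₀ᵢ.
Stratum 1 (Urban): n₁ = 2134, n₀ = 3404, n = 5538; a·n₀/n = 723·3404/5538 = 444.4009; c·n₁/n = 930·2134/5538 = 358.3640
Stratum 2 (Rural): n₁ = 2483, n₀ = 2084, n = 4567; a·n₀/n = 846·2084/4567 = 386.0442; c·n₁/n = 110·2483/4567 = 59.8051
RR_MH = (444.4009 + 386.0442) / (358.3640 + 59.8051) = 830.4451 / 418.1692 = 1.98591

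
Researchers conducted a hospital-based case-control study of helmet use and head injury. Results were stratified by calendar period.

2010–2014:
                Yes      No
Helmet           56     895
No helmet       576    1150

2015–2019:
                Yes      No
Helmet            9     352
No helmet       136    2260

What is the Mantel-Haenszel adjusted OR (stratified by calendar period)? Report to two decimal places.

OR_MH = Σ(aᵢdᵢ/nᵢ) / Σ(bᵢcᵢ/nᵢ), where nᵢ is the stratum total.
Stratum 1 (2010–2014): n = 2677; a·d/n = 56·1150/2677 = 24.0568; b·c/n = 895·576/2677 = 192.5738
Stratum 2 (2015–2019): n = 2757; a·d/n = 9·2260/2757 = 7.3776; b·c/n = 352·136/2757 = 17.3638
OR_MH = (24.0568 + 7.3776) / (192.5738 + 17.3638) = 31.4344 / 209.9376 = 0.14973

0.15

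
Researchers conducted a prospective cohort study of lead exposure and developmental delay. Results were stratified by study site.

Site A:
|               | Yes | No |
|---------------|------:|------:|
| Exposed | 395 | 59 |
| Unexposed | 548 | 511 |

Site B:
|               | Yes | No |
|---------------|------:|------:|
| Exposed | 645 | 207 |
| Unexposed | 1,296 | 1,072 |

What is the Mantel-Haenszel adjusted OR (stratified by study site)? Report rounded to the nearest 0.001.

3.326

OR_MH = Σ(aᵢdᵢ/nᵢ) / Σ(bᵢcᵢ/nᵢ), where nᵢ is the stratum total.
Stratum 1 (Site A): n = 1513; a·d/n = 395·511/1513 = 133.4071; b·c/n = 59·548/1513 = 21.3695
Stratum 2 (Site B): n = 3220; a·d/n = 645·1072/3220 = 214.7329; b·c/n = 207·1296/3220 = 83.3143
OR_MH = (133.4071 + 214.7329) / (21.3695 + 83.3143) = 348.1401 / 104.6838 = 3.32564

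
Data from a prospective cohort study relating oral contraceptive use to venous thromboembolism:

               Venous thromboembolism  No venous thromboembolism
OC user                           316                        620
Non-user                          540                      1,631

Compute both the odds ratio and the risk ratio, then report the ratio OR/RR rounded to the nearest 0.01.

Cells: a = 316, b = 620, c = 540, d = 1631.
OR = (316·1631)/(620·540) = 515396/334800 = 1.53941
Risk in exposed = 316/936 = 0.33761; risk in unexposed = 540/2171 = 0.24873; RR = 1.35730
OR/RR = 1.53941 / 1.35730 = 1.13417
The outcome is not rare, so the OR lies further from 1 than the RR.

1.13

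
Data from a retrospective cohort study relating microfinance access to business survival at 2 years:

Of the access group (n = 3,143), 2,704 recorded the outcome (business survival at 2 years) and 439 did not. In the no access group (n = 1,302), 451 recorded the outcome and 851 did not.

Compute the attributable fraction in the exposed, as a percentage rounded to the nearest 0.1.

59.7

From the description: a = 2704, b = 439, c = 451, d = 851.
Risk in exposed = 2704/3143 = 0.86032; risk in unexposed = 451/1302 = 0.34639.
RR = 0.86032/0.34639 = 2.48369
AR% = (RR − 1)/RR × 100 = (2.48369 − 1)/2.48369 × 100 = 59.7373%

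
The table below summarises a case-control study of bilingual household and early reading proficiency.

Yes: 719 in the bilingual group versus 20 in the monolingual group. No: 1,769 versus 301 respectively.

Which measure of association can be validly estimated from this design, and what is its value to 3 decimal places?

From the description: a = 719, b = 1769, c = 20, d = 301.
This is a case-control study: participants were sampled on outcome status, so risks in the source population cannot be estimated directly — relative risk is not valid here. The odds ratio is the appropriate measure.
OR = (a·d)/(b·c) = (719 × 301) / (1769 × 20) = 216419 / 35380 = 6.11699

6.117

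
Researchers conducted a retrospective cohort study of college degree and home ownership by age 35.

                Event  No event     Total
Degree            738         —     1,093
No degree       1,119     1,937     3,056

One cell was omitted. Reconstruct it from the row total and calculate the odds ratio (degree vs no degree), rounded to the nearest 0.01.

3.60

The missing cell is in the exposed row: 1093 − 738 = 355.
So a = 738, b = 355, c = 1119, d = 1937.
OR = (a·d)/(b·c) = (738 × 1937) / (355 × 1119) = 1429506 / 397245 = 3.59855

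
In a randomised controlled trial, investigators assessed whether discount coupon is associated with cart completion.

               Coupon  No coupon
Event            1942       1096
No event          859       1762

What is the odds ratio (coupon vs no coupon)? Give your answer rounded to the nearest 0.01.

3.63

Reading the table with exposure as columns: a = 1942 (Coupon, case), b = 859 (Coupon, non-case), c = 1096 (No coupon, case), d = 1762.
OR = (a·d)/(b·c) = (1942 × 1762) / (859 × 1096) = 3421804 / 941464 = 3.63456
The odds of cart completion are about 3.63 times as high in the coupon group.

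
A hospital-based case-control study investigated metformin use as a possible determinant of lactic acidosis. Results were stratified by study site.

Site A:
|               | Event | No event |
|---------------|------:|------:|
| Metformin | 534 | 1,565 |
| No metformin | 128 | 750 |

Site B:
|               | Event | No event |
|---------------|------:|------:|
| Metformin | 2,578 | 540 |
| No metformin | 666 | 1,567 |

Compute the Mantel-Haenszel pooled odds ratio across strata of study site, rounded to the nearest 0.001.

OR_MH = Σ(aᵢdᵢ/nᵢ) / Σ(bᵢcᵢ/nᵢ), where nᵢ is the stratum total.
Stratum 1 (Site A): n = 2977; a·d/n = 534·750/2977 = 134.5314; b·c/n = 1565·128/2977 = 67.2892
Stratum 2 (Site B): n = 5351; a·d/n = 2578·1567/5351 = 754.9479; b·c/n = 540·666/5351 = 67.2099
OR_MH = (134.5314 + 754.9479) / (67.2892 + 67.2099) = 889.4793 / 134.4991 = 6.61327

6.613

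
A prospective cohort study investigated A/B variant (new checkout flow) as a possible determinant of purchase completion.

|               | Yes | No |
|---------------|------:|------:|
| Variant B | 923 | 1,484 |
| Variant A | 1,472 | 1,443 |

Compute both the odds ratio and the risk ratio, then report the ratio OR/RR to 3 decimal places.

Cells: a = 923, b = 1484, c = 1472, d = 1443.
OR = (923·1443)/(1484·1472) = 1331889/2184448 = 0.60971
Risk in exposed = 923/2407 = 0.38346; risk in unexposed = 1472/2915 = 0.50497; RR = 0.75938
OR/RR = 0.60971 / 0.75938 = 0.80292
The outcome is not rare, so the OR lies further from 1 than the RR.

0.803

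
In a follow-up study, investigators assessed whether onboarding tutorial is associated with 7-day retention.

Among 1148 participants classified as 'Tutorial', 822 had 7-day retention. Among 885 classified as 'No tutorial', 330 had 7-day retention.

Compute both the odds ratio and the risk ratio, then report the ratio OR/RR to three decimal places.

2.208

From the description: a = 822, b = 326, c = 330, d = 555.
OR = (822·555)/(326·330) = 456210/107580 = 4.24066
Risk in exposed = 822/1148 = 0.71603; risk in unexposed = 330/885 = 0.37288; RR = 1.92026
OR/RR = 4.24066 / 1.92026 = 2.20838
The outcome is not rare, so the OR lies further from 1 than the RR.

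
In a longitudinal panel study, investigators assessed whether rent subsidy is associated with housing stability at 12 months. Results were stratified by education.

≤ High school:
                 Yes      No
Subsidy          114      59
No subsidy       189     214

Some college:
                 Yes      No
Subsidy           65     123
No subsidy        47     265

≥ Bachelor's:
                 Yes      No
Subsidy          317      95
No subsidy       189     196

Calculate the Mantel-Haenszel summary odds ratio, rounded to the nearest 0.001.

2.895

OR_MH = Σ(aᵢdᵢ/nᵢ) / Σ(bᵢcᵢ/nᵢ), where nᵢ is the stratum total.
Stratum 1 (≤ High school): n = 576; a·d/n = 114·214/576 = 42.3542; b·c/n = 59·189/576 = 19.3594
Stratum 2 (Some college): n = 500; a·d/n = 65·265/500 = 34.4500; b·c/n = 123·47/500 = 11.5620
Stratum 3 (≥ Bachelor's): n = 797; a·d/n = 317·196/797 = 77.9573; b·c/n = 95·189/797 = 22.5282
OR_MH = (42.3542 + 34.4500 + 77.9573) / (19.3594 + 11.5620 + 22.5282) = 154.7615 / 53.4496 = 2.89547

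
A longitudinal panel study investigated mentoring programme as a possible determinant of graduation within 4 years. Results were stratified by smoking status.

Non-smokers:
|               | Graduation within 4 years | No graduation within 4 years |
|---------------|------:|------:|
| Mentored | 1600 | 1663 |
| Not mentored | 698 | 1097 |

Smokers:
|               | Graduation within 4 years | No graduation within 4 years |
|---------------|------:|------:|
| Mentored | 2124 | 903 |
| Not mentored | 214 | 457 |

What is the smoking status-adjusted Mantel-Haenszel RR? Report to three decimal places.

RR_MH = Σ(aᵢ·n₀ᵢ/nᵢ) / Σ(cᵢ·n₁ᵢ/nᵢ), with n₁ᵢ = aᵢ+bᵢ (exposed), n₀ᵢ = cᵢ+dᵢ (unexposed), nᵢ = n₁ᵢ+n₀ᵢ.
Stratum 1 (Non-smokers): n₁ = 3263, n₀ = 1795, n = 5058; a·n₀/n = 1600·1795/5058 = 567.8134; c·n₁/n = 698·3263/5058 = 450.2914
Stratum 2 (Smokers): n₁ = 3027, n₀ = 671, n = 3698; a·n₀/n = 2124·671/3698 = 385.3986; c·n₁/n = 214·3027/3698 = 175.1698
RR_MH = (567.8134 + 385.3986) / (450.2914 + 175.1698) = 953.2120 / 625.4612 = 1.52401

1.524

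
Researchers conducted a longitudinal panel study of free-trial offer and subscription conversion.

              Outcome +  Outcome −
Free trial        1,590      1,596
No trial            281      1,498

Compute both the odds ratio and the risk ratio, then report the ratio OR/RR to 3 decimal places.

1.681

Cells: a = 1590, b = 1596, c = 281, d = 1498.
OR = (1590·1498)/(1596·281) = 2381820/448476 = 5.31092
Risk in exposed = 1590/3186 = 0.49906; risk in unexposed = 281/1779 = 0.15795; RR = 3.15952
OR/RR = 5.31092 / 3.15952 = 1.68093
The outcome is not rare, so the OR lies further from 1 than the RR.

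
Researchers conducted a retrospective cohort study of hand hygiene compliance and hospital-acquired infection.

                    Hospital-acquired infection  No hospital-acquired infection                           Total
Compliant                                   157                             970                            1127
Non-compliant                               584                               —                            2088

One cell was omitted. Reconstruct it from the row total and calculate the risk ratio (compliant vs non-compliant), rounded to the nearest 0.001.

0.498

The missing cell is in the unexposed row: 2088 − 584 = 1504.
So a = 157, b = 970, c = 584, d = 1504.
RR = [a/(a+b)] / [c/(c+d)] = (157/1127) / (584/2088) = 0.13931/0.27969 = 0.49807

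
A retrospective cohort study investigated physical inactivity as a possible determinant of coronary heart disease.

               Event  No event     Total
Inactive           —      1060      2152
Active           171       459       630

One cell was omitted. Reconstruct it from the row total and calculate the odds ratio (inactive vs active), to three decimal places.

2.765

The missing cell is in the exposed row: 2152 − 1060 = 1092.
So a = 1092, b = 1060, c = 171, d = 459.
OR = (a·d)/(b·c) = (1092 × 459) / (1060 × 171) = 501228 / 181260 = 2.76524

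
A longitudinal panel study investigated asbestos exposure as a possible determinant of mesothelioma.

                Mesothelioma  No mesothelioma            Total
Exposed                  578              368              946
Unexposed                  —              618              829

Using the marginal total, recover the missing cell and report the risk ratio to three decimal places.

2.401

The missing cell is in the unexposed row: 829 − 618 = 211.
So a = 578, b = 368, c = 211, d = 618.
RR = [a/(a+b)] / [c/(c+d)] = (578/946) / (211/829) = 0.61099/0.25452 = 2.40054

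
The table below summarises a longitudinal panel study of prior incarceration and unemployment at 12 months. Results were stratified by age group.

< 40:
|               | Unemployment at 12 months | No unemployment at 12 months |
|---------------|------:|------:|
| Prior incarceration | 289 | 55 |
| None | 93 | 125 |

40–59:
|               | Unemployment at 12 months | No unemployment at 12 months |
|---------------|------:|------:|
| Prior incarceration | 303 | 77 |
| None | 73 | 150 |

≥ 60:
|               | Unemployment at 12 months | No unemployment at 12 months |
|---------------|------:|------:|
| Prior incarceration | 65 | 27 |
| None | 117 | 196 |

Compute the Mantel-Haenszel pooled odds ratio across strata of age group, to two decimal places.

6.53

OR_MH = Σ(aᵢdᵢ/nᵢ) / Σ(bᵢcᵢ/nᵢ), where nᵢ is the stratum total.
Stratum 1 (< 40): n = 562; a·d/n = 289·125/562 = 64.2794; b·c/n = 55·93/562 = 9.1014
Stratum 2 (40–59): n = 603; a·d/n = 303·150/603 = 75.3731; b·c/n = 77·73/603 = 9.3217
Stratum 3 (≥ 60): n = 405; a·d/n = 65·196/405 = 31.4568; b·c/n = 27·117/405 = 7.8000
OR_MH = (64.2794 + 75.3731 + 31.4568) / (9.1014 + 9.3217 + 7.8000) = 171.1093 / 26.2231 = 6.52512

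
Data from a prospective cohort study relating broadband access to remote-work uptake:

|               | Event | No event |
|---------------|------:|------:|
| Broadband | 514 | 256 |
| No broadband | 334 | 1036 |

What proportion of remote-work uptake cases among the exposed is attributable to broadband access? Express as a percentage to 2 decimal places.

Cells: a = 514, b = 256, c = 334, d = 1036.
Risk in exposed = 514/770 = 0.66753; risk in unexposed = 334/1370 = 0.24380.
RR = 0.66753/0.24380 = 2.73808
AR% = (RR − 1)/RR × 100 = (2.73808 − 1)/2.73808 × 100 = 63.4781%

63.48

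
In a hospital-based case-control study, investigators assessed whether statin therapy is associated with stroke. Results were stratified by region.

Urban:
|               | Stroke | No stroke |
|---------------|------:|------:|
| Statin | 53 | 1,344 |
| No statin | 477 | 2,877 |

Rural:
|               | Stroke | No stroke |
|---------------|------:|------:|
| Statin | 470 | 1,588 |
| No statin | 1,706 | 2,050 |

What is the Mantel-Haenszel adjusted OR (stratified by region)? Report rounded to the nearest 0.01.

OR_MH = Σ(aᵢdᵢ/nᵢ) / Σ(bᵢcᵢ/nᵢ), where nᵢ is the stratum total.
Stratum 1 (Urban): n = 4751; a·d/n = 53·2877/4751 = 32.0945; b·c/n = 1344·477/4751 = 134.9375
Stratum 2 (Rural): n = 5814; a·d/n = 470·2050/5814 = 165.7207; b·c/n = 1588·1706/5814 = 465.9663
OR_MH = (32.0945 + 165.7207) / (134.9375 + 465.9663) = 197.8152 / 600.9038 = 0.32920

0.33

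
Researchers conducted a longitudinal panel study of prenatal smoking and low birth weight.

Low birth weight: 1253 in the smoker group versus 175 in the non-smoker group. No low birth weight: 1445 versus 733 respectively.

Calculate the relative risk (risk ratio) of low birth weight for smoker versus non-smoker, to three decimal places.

From the description: a = 1253, b = 1445, c = 175, d = 733.
Risk in exposed = 1253/2698 = 0.46442; risk in unexposed = 175/908 = 0.19273.
RR = 0.46442 / 0.19273 = 2.40967
The risk among the exposed is 2.41 times that among the unexposed.

2.410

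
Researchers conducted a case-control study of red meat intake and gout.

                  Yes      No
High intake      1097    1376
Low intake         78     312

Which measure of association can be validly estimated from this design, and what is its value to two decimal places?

Cells: a = 1097, b = 1376, c = 78, d = 312.
This is a case-control study: participants were sampled on outcome status, so risks in the source population cannot be estimated directly — relative risk is not valid here. The odds ratio is the appropriate measure.
OR = (a·d)/(b·c) = (1097 × 312) / (1376 × 78) = 342264 / 107328 = 3.18895

3.19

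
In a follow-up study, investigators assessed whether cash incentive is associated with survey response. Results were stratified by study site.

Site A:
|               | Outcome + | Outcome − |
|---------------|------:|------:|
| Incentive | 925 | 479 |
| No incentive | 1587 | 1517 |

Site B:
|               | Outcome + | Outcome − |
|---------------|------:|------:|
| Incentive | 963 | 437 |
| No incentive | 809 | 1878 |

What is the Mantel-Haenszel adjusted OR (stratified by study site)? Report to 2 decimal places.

OR_MH = Σ(aᵢdᵢ/nᵢ) / Σ(bᵢcᵢ/nᵢ), where nᵢ is the stratum total.
Stratum 1 (Site A): n = 4508; a·d/n = 925·1517/4508 = 311.2744; b·c/n = 479·1587/4508 = 168.6276
Stratum 2 (Site B): n = 4087; a·d/n = 963·1878/4087 = 442.5040; b·c/n = 437·809/4087 = 86.5018
OR_MH = (311.2744 + 442.5040) / (168.6276 + 86.5018) = 753.7784 / 255.1294 = 2.95449

2.95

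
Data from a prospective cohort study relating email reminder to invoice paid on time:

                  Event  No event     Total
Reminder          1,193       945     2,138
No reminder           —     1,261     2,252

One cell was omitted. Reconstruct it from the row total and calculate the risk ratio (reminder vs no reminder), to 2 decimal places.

The missing cell is in the unexposed row: 2252 − 1261 = 991.
So a = 1193, b = 945, c = 991, d = 1261.
RR = [a/(a+b)] / [c/(c+d)] = (1193/2138) / (991/2252) = 0.55800/0.44005 = 1.26802

1.27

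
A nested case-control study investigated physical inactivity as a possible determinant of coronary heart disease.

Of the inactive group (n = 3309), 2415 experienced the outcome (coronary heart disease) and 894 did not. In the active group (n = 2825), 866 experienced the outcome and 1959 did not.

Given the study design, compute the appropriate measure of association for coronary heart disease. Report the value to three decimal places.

From the description: a = 2415, b = 894, c = 866, d = 1959.
This is a nested case-control study: participants were sampled on outcome status, so risks in the source population cannot be estimated directly — relative risk is not valid here. The odds ratio is the appropriate measure.
OR = (a·d)/(b·c) = (2415 × 1959) / (894 × 866) = 4730985 / 774204 = 6.11077

6.111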